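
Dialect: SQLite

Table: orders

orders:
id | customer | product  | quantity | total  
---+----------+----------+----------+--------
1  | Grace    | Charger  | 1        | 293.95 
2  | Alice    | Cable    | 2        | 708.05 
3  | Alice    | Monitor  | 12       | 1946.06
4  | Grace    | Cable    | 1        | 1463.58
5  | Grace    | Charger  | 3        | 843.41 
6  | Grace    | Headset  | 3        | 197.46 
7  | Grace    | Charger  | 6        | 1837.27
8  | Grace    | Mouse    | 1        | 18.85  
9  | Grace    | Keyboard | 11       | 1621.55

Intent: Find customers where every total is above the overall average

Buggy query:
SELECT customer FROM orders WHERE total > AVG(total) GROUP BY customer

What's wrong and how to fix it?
Bug: AVG() is an aggregate; it can't sit directly in WHERE

Fix: Use a subquery for AVG and a HAVING MIN(...) filter so the condition holds for every row in the group

Corrected query:
SELECT customer FROM orders GROUP BY customer HAVING MIN(total) > (SELECT AVG(total) FROM orders)

Result:
(no rows)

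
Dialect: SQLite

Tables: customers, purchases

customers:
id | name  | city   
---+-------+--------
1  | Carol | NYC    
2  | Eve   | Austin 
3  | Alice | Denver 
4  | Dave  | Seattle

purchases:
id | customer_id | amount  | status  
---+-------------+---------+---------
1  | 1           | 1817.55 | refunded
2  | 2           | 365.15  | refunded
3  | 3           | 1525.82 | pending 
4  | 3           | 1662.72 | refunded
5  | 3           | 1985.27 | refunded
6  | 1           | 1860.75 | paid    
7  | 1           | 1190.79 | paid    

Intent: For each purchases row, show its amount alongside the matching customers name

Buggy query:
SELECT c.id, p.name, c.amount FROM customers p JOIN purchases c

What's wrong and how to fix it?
Bug: JOIN with no ON clause produces a cartesian product; every purchases row pairs with every customers row

Fix: Specify the join condition linking the foreign key to the parent id

Corrected query:
SELECT c.id, p.name, c.amount FROM customers p JOIN purchases c ON c.customer_id = p.id

Result:
id | name  | amount 
---+-------+--------
1  | Carol | 1817.55
2  | Eve   | 365.15 
3  | Alice | 1525.82
4  | Alice | 1662.72
5  | Alice | 1985.27
6  | Carol | 1860.75
7  | Carol | 1190.79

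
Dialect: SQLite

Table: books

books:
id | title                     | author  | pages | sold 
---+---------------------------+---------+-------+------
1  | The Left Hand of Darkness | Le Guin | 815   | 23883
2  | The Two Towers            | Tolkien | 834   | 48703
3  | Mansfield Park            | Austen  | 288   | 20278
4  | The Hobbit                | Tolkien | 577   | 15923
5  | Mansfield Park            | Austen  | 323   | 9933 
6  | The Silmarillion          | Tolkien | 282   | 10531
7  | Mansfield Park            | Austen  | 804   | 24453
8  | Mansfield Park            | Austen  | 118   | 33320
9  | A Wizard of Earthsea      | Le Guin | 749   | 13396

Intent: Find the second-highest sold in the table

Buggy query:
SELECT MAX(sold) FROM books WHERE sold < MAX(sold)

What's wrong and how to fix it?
Bug: The inner MAX is an aggregate inside WHERE, which is not allowed

Fix: Compute the overall MAX in a subquery, then take MAX of rows below it

Corrected query:
SELECT MAX(sold) FROM books WHERE sold < (SELECT MAX(sold) FROM books)

Result:
MAX(sold)
---------
33320    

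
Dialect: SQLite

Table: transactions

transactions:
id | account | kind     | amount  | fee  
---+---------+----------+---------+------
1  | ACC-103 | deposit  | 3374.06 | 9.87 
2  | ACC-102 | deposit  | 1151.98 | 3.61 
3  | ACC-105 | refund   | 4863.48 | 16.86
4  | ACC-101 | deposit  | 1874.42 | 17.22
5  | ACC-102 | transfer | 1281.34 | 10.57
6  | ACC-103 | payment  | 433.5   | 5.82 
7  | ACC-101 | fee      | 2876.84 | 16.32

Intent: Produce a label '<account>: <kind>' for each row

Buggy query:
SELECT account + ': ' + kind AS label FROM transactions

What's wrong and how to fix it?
Bug: SQLite uses || for string concatenation; + coerces text to numbers (yielding 0)

Fix: Use the || operator for string concatenation

Corrected query:
SELECT account || ': ' || kind AS label FROM transactions

Result:
label            
-----------------
ACC-103: deposit 
ACC-102: deposit 
ACC-105: refund  
ACC-101: deposit 
ACC-102: transfer
ACC-103: payment 
ACC-101: fee     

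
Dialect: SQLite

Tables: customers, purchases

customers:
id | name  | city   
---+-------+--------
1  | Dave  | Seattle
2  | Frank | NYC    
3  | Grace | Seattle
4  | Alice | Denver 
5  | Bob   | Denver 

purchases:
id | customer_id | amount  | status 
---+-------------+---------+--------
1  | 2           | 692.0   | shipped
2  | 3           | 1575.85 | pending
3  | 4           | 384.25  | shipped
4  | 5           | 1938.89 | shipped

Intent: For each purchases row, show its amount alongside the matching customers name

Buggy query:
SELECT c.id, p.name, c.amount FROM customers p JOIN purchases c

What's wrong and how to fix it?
Bug: Missing join condition: each purchases row is matched to all customers rows instead of just its own

Fix: Specify the join condition linking the foreign key to the parent id

Corrected query:
SELECT c.id, p.name, c.amount FROM customers p JOIN purchases c ON c.customer_id = p.id

Result:
id | name  | amount 
---+-------+--------
1  | Frank | 692    
2  | Grace | 1575.85
3  | Alice | 384.25 
4  | Bob   | 1938.89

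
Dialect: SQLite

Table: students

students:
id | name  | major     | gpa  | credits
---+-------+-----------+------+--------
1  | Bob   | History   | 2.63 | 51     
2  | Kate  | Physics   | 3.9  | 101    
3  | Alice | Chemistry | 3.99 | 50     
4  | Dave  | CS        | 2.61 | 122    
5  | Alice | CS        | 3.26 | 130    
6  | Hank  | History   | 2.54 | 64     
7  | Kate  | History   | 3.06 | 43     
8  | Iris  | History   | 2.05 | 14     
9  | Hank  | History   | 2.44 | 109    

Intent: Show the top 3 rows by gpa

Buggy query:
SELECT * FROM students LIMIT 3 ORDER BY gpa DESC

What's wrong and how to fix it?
Bug: LIMIT must come after ORDER BY

Fix: Sort with ORDER BY, then apply LIMIT

Corrected query:
SELECT * FROM students ORDER BY gpa DESC LIMIT 3

Result:
id | name  | major     | gpa  | credits
---+-------+-----------+------+--------
3  | Alice | Chemistry | 3.99 | 50     
2  | Kate  | Physics   | 3.9  | 101    
5  | Alice | CS        | 3.26 | 130    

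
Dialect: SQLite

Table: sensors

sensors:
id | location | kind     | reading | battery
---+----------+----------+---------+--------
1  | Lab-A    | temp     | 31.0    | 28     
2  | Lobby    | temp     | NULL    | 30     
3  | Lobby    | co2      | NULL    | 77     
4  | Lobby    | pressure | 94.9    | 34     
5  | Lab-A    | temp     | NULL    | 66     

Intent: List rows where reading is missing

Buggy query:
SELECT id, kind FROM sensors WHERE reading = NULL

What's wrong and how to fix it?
Bug: '= NULL' is always unknown in SQL three-valued logic, so no rows match

Fix: Replace '= NULL' with 'IS NULL'

Corrected query:
SELECT id, kind FROM sensors WHERE reading IS NULL

Result:
id | kind
---+-----
2  | temp
3  | co2 
5  | temp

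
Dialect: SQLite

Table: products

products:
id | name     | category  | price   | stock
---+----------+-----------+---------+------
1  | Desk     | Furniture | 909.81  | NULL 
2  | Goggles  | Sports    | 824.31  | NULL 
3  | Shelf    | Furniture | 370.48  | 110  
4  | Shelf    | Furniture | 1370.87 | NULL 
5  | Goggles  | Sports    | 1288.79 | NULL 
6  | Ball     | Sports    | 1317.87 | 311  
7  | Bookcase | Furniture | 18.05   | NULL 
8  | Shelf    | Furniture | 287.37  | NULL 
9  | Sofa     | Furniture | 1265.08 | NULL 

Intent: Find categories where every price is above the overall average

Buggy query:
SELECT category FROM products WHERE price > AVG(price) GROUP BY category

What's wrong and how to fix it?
Bug: AVG() is an aggregate; it can't sit directly in WHERE

Fix: Compute the overall average in a scalar subquery and compare each group's MIN against it in HAVING

Corrected query:
SELECT category FROM products GROUP BY category HAVING MIN(price) > (SELECT AVG(price) FROM products)

Result:
(no rows)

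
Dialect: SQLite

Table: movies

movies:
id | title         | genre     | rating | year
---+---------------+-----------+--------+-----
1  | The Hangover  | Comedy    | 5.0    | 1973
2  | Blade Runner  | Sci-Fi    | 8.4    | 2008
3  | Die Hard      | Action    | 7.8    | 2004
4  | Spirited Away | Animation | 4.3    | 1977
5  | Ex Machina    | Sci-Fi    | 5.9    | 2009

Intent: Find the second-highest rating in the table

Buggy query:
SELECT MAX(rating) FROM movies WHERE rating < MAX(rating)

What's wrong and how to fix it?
Bug: The inner MAX is an aggregate inside WHERE, which is not allowed

Fix: Put the inner MAX in a scalar subquery

Corrected query:
SELECT MAX(rating) FROM movies WHERE rating < (SELECT MAX(rating) FROM movies)

Result:
MAX(rating)
-----------
7.8        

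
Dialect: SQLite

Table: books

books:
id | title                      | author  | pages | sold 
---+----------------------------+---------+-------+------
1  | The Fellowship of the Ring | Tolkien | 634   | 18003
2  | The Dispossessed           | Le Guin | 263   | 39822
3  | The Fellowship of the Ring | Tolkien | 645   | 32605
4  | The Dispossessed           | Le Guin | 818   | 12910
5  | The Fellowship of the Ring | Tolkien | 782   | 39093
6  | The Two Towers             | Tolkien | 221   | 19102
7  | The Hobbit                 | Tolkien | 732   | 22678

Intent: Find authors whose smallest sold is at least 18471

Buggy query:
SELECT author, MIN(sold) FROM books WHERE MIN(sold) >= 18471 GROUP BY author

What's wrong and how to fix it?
Bug: MIN() in WHERE is a misuse of aggregate

Fix: Use HAVING for the per-group MIN condition

Corrected query:
SELECT author, MIN(sold) FROM books GROUP BY author HAVING MIN(sold) >= 18471

Result:
(no rows)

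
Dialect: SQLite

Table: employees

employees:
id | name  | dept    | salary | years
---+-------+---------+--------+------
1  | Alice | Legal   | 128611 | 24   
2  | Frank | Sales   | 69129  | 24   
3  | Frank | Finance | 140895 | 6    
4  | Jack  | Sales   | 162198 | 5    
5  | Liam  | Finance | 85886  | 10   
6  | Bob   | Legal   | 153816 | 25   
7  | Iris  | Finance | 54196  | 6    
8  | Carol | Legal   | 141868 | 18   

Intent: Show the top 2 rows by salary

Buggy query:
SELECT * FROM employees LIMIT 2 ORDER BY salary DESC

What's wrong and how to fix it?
Bug: ORDER BY cannot follow LIMIT; LIMIT is the final clause

Fix: Swap the clauses: ORDER BY first, then LIMIT

Corrected query:
SELECT * FROM employees ORDER BY salary DESC LIMIT 2

Result:
id | name | dept  | salary | years
---+------+-------+--------+------
4  | Jack | Sales | 162198 | 5    
6  | Bob  | Legal | 153816 | 25   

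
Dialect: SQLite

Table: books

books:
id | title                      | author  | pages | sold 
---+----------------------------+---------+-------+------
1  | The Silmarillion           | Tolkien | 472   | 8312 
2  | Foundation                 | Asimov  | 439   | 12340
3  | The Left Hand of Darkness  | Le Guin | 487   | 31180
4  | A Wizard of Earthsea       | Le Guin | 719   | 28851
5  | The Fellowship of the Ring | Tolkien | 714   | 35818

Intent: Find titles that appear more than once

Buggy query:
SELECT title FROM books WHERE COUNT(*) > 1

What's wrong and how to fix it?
Bug: WHERE can't reference COUNT(*); aggregates are computed after WHERE

Fix: GROUP BY title, then filter groups with HAVING COUNT(*) > 1

Corrected query:
SELECT title FROM books GROUP BY title HAVING COUNT(*) > 1

Result:
(no rows)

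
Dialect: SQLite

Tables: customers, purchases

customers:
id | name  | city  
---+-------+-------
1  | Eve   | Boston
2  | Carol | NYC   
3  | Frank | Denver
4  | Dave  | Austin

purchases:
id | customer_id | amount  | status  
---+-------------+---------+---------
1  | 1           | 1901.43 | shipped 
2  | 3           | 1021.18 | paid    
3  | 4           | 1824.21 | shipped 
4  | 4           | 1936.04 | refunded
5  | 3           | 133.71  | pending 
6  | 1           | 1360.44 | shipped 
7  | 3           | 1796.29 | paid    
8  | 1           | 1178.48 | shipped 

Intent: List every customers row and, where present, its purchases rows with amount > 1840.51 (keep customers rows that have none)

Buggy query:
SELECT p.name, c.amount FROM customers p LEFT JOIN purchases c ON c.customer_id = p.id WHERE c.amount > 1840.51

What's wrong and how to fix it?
Bug: Filtering c.amount in WHERE discards the NULL rows produced by LEFT JOIN, turning it into an inner join

Fix: Move the right-table condition into the ON clause so unmatched parents are kept

Corrected query:
SELECT p.name, c.amount FROM customers p LEFT JOIN purchases c ON c.customer_id = p.id AND c.amount > 1840.51

Result:
name  | amount 
------+--------
Eve   | 1901.43
Carol | NULL   
Frank | NULL   
Dave  | 1936.04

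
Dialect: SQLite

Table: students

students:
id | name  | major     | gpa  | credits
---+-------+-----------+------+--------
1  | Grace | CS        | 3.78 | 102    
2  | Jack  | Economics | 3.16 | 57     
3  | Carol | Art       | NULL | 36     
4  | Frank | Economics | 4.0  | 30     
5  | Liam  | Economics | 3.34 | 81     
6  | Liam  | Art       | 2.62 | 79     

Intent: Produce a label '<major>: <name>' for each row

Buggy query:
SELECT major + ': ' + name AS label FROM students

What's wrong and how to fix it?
Bug: '+' is numeric addition; on text columns SQLite converts them to 0 instead of concatenating

Fix: Use the || operator for string concatenation

Corrected query:
SELECT major || ': ' || name AS label FROM students

Result:
label           
----------------
CS: Grace       
Economics: Jack 
Art: Carol      
Economics: Frank
Economics: Liam 
Art: Liam       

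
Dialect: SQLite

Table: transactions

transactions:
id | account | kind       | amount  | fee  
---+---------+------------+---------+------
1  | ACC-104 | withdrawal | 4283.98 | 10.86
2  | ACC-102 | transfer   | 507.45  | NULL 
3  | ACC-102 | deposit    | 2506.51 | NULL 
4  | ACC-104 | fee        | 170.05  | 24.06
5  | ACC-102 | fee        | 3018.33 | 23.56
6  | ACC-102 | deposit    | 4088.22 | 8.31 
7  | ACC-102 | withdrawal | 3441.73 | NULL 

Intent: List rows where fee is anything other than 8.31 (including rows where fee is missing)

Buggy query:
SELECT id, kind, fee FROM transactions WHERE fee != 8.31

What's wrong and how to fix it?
Bug: Inequality against NULL is unknown, not true; rows with NULL are dropped

Fix: Add an explicit OR fee IS NULL to include the missing-value rows

Corrected query:
SELECT id, kind, fee FROM transactions WHERE fee != 8.31 OR fee IS NULL

Result:
id | kind       | fee  
---+------------+------
1  | withdrawal | 10.86
2  | transfer   | NULL 
3  | deposit    | NULL 
4  | fee        | 24.06
5  | fee        | 23.56
7  | withdrawal | NULL 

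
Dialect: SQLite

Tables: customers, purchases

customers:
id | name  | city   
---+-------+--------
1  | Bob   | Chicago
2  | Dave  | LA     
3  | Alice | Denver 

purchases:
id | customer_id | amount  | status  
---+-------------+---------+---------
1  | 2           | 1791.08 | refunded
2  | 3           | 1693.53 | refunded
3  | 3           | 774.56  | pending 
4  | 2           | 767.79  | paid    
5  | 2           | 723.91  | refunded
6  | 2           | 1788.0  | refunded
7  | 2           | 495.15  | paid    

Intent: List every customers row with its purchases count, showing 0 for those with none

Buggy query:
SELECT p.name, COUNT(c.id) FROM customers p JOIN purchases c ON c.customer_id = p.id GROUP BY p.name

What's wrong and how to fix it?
Bug: An inner join excludes parents with zero children

Fix: Switch to LEFT JOIN to retain unmatched parent rows

Corrected query:
SELECT p.name, COUNT(c.id) FROM customers p LEFT JOIN purchases c ON c.customer_id = p.id GROUP BY p.name

Result:
name  | COUNT(c.id)
------+------------
Alice | 2          
Bob   | 0          
Dave  | 5          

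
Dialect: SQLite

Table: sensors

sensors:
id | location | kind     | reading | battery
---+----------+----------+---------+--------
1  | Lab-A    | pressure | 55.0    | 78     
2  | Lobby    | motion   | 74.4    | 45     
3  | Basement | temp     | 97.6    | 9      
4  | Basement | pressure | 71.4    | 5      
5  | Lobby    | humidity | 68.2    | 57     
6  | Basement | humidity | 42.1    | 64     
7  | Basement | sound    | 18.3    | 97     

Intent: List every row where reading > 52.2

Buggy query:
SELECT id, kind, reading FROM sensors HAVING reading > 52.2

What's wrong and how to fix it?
Bug: HAVING filters the output of aggregation, but this query has no GROUP BY and no aggregate functions, so SQLite rejects it (HAVING clause on a non-aggregate query); the condition here is per row

Fix: Replace HAVING with WHERE since the condition applies to individual rows

Corrected query:
SELECT id, kind, reading FROM sensors WHERE reading > 52.2

Result:
id | kind     | reading
---+----------+--------
1  | pressure | 55     
2  | motion   | 74.4   
3  | temp     | 97.6   
4  | pressure | 71.4   
5  | humidity | 68.2   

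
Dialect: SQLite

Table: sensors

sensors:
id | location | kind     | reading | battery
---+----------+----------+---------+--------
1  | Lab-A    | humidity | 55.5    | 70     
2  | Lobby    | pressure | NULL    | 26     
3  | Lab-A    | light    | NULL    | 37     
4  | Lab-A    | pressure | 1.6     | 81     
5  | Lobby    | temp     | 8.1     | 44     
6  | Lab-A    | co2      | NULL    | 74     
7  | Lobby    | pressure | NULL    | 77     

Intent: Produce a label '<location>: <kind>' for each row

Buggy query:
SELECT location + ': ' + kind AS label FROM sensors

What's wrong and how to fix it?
Bug: SQLite uses || for string concatenation; + coerces text to numbers (yielding 0)

Fix: Use the || operator for string concatenation

Corrected query:
SELECT location || ': ' || kind AS label FROM sensors

Result:
label          
---------------
Lab-A: humidity
Lobby: pressure
Lab-A: light   
Lab-A: pressure
Lobby: temp    
Lab-A: co2     
Lobby: pressure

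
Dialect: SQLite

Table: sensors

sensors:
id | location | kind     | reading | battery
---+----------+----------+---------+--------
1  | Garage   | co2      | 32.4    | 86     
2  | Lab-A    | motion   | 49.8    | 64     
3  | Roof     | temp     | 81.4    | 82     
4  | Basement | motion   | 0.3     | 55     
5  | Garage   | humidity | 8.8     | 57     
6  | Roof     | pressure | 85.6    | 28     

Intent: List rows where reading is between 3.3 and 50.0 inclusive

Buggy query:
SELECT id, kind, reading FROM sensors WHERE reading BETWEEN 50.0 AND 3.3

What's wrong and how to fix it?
Bug: The bounds are reversed; BETWEEN a AND b requires a <= b to match anything

Fix: Swap the bounds so the smaller value comes first

Corrected query:
SELECT id, kind, reading FROM sensors WHERE reading BETWEEN 3.3 AND 50.0

Result:
id | kind     | reading
---+----------+--------
1  | co2      | 32.4   
2  | motion   | 49.8   
5  | humidity | 8.8    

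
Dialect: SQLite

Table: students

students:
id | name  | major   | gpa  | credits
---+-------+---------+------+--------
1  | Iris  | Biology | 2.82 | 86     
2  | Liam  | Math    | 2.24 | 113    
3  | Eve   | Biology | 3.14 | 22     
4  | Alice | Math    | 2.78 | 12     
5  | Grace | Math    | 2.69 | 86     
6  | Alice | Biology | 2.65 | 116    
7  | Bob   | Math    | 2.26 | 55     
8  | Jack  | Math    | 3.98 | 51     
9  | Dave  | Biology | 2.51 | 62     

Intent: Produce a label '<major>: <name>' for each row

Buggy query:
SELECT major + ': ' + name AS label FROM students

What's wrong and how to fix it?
Bug: '+' is numeric addition; on text columns SQLite converts them to 0 instead of concatenating

Fix: Use the || operator for string concatenation

Corrected query:
SELECT major || ': ' || name AS label FROM students

Result:
label         
--------------
Biology: Iris 
Math: Liam    
Biology: Eve  
Math: Alice   
Math: Grace   
Biology: Alice
Math: Bob     
Math: Jack    
Biology: Dave 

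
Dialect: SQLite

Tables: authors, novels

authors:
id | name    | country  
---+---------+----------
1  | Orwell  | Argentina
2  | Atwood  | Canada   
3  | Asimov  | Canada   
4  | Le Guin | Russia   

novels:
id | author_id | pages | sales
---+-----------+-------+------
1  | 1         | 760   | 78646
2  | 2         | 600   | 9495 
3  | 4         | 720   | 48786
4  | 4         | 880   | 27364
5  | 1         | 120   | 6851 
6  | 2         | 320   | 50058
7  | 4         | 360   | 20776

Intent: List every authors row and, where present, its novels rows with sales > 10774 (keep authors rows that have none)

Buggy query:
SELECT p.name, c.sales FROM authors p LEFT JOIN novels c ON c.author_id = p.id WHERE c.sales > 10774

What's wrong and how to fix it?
Bug: Filtering c.sales in WHERE discards the NULL rows produced by LEFT JOIN, turning it into an inner join

Fix: Put 'c.sales > 10774' in the JOIN's ON clause instead of WHERE

Corrected query:
SELECT p.name, c.sales FROM authors p LEFT JOIN novels c ON c.author_id = p.id AND c.sales > 10774

Result:
name    | sales
--------+------
Orwell  | 78646
Atwood  | 50058
Asimov  | NULL 
Le Guin | 20776
Le Guin | 27364
Le Guin | 48786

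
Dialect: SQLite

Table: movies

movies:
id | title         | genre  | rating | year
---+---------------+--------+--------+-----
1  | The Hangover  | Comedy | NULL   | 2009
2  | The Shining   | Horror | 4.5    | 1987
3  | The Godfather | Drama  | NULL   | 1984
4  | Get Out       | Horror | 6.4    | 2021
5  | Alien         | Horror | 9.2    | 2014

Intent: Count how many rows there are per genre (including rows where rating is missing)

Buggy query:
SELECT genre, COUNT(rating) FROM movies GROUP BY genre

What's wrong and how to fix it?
Bug: COUNT(column) counts non-NULL values only; rows with NULL rating aren't counted

Fix: Replace COUNT(rating) with COUNT(*)

Corrected query:
SELECT genre, COUNT(*) FROM movies GROUP BY genre

Result:
genre  | COUNT(*)
-------+---------
Comedy | 1       
Drama  | 1       
Horror | 3       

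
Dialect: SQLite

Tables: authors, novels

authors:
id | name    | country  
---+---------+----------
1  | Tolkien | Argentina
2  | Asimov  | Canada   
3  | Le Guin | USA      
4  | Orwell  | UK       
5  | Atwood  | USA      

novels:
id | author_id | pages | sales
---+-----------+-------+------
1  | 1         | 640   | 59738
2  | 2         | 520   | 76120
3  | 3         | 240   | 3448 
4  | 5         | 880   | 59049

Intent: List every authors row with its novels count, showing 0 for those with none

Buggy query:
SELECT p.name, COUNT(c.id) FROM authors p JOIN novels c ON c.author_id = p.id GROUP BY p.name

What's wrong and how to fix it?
Bug: INNER JOIN drops authors rows that have no matching novels rows

Fix: Use LEFT JOIN so parents without children still appear (COUNT(c.id) gives 0)

Corrected query:
SELECT p.name, COUNT(c.id) FROM authors p LEFT JOIN novels c ON c.author_id = p.id GROUP BY p.name

Result:
name    | COUNT(c.id)
--------+------------
Asimov  | 1          
Atwood  | 1          
Le Guin | 1          
Orwell  | 0          
Tolkien | 1          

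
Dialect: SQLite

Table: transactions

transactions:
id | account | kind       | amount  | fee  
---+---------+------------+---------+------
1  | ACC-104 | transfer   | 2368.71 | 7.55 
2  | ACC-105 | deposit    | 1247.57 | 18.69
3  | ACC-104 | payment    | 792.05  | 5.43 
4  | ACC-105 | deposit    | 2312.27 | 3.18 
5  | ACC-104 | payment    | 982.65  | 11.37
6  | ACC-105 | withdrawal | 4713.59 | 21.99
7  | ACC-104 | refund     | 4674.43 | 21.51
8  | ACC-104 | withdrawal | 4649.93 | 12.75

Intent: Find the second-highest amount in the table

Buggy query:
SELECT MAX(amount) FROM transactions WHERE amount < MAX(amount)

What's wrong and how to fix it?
Bug: MAX(amount) on the right of the comparison is an aggregate-in-WHERE error

Fix: Compute the overall MAX in a subquery, then take MAX of rows below it

Corrected query:
SELECT MAX(amount) FROM transactions WHERE amount < (SELECT MAX(amount) FROM transactions)

Result:
MAX(amount)
-----------
4674.43    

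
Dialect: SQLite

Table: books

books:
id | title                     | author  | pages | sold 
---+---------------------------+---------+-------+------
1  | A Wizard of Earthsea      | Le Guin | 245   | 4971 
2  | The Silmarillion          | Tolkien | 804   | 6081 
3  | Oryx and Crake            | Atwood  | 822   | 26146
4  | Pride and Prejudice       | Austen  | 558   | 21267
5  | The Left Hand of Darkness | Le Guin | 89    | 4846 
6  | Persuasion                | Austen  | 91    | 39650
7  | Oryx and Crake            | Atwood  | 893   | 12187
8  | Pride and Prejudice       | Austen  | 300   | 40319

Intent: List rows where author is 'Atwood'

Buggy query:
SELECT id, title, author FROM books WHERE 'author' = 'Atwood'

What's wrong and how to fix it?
Bug: 'author' in single quotes is a string literal, not the column; the comparison is literal-vs-literal and never true

Fix: Remove the quotes around the column name (or use double quotes for an identifier)

Corrected query:
SELECT id, title, author FROM books WHERE author = 'Atwood'

Result:
id | title          | author
---+----------------+-------
3  | Oryx and Crake | Atwood
7  | Oryx and Crake | Atwood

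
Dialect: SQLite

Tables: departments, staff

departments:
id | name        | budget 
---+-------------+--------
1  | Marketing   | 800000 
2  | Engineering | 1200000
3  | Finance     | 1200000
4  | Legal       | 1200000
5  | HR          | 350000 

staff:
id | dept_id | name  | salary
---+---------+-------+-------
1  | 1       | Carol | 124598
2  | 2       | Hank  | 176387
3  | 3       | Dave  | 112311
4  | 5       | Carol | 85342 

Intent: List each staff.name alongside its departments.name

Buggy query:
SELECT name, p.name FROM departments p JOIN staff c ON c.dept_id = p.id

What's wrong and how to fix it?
Bug: Both tables have a 'name' column; the unqualified reference is ambiguous

Fix: Qualify the column with its table alias (c.name)

Corrected query:
SELECT c.name, p.name FROM departments p JOIN staff c ON c.dept_id = p.id

Result:
name  | name       
------+------------
Carol | Marketing  
Hank  | Engineering
Dave  | Finance    
Carol | HR         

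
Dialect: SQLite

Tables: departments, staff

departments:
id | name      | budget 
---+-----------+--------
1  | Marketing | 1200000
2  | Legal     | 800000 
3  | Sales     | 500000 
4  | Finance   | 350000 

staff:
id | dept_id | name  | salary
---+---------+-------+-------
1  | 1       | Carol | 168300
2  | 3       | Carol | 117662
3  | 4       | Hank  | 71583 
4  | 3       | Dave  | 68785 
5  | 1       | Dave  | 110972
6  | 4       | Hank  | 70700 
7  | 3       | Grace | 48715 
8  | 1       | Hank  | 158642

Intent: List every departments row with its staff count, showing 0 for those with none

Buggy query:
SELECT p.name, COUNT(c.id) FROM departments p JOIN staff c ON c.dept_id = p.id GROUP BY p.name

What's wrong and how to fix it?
Bug: INNER JOIN drops departments rows that have no matching staff rows

Fix: Use LEFT JOIN so parents without children still appear (COUNT(c.id) gives 0)

Corrected query:
SELECT p.name, COUNT(c.id) FROM departments p LEFT JOIN staff c ON c.dept_id = p.id GROUP BY p.name

Result:
name      | COUNT(c.id)
----------+------------
Finance   | 2          
Legal     | 0          
Marketing | 3          
Sales     | 3          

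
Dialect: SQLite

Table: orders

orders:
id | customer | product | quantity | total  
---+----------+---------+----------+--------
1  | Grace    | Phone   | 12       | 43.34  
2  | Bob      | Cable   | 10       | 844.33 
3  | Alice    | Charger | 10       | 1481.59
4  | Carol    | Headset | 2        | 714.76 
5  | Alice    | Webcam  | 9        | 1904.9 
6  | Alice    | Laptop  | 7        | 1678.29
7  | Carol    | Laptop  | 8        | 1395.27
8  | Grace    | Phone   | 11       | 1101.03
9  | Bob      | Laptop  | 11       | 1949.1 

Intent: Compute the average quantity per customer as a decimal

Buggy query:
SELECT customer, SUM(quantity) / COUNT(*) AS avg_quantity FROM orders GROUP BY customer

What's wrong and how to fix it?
Bug: SUM(quantity) and COUNT(*) are both integers; the division truncates the fractional part

Fix: Multiply by 1.0 (or CAST to REAL) to force floating-point division

Corrected query:
SELECT customer, SUM(quantity) * 1.0 / COUNT(*) AS avg_quantity FROM orders GROUP BY customer

Result:
customer | avg_quantity
---------+-------------
Alice    | 8.666667    
Bob      | 10.5        
Carol    | 5           
Grace    | 11.5        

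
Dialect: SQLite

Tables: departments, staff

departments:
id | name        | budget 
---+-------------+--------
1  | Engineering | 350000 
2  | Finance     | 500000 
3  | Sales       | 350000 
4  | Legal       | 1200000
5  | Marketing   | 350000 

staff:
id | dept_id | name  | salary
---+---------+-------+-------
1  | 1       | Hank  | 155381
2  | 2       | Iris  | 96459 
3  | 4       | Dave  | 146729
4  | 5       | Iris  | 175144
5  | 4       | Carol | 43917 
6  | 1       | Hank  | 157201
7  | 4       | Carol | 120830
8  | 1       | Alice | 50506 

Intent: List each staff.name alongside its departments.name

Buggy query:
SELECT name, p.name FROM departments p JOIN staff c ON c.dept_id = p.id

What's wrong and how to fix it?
Bug: 'name' exists in both joined tables, so the database can't tell which one is meant

Fix: Qualify the column with its table alias (c.name)

Corrected query:
SELECT c.name, p.name FROM departments p JOIN staff c ON c.dept_id = p.id

Result:
name  | name       
------+------------
Hank  | Engineering
Iris  | Finance    
Dave  | Legal      
Iris  | Marketing  
Carol | Legal      
Hank  | Engineering
Carol | Legal      
Alice | Engineering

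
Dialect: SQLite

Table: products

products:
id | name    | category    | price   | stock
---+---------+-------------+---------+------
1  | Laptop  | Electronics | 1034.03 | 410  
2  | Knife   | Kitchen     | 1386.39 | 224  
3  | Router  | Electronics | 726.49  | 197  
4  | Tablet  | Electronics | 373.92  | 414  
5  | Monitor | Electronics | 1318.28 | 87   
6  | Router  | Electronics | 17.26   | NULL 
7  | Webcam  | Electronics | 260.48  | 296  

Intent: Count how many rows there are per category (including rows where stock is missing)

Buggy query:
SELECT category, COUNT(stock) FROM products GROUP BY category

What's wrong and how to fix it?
Bug: COUNT(column) counts non-NULL values only; rows with NULL stock aren't counted

Fix: Replace COUNT(stock) with COUNT(*)

Corrected query:
SELECT category, COUNT(*) FROM products GROUP BY category

Result:
category    | COUNT(*)
------------+---------
Electronics | 6       
Kitchen     | 1       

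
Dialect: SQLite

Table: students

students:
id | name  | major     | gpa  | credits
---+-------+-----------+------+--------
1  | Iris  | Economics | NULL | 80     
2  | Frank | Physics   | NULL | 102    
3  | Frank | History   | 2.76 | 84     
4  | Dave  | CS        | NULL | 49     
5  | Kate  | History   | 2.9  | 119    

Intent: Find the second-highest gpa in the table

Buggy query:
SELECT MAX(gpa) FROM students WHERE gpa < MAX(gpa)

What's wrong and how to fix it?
Bug: The inner MAX is an aggregate inside WHERE, which is not allowed

Fix: Put the inner MAX in a scalar subquery

Corrected query:
SELECT MAX(gpa) FROM students WHERE gpa < (SELECT MAX(gpa) FROM students)

Result:
MAX(gpa)
--------
2.76    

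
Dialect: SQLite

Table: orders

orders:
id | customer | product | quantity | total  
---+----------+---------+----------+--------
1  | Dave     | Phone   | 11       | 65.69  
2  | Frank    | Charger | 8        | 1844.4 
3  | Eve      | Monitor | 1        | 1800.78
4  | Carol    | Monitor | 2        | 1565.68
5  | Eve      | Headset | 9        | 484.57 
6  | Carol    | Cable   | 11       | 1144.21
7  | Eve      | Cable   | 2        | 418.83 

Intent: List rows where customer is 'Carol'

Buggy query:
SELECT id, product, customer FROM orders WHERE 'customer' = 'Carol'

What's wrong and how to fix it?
Bug: 'customer' in single quotes is a string literal, not the column; the comparison is literal-vs-literal and never true

Fix: Reference the column as customer without single quotes

Corrected query:
SELECT id, product, customer FROM orders WHERE customer = 'Carol'

Result:
id | product | customer
---+---------+---------
4  | Monitor | Carol   
6  | Cable   | Carol   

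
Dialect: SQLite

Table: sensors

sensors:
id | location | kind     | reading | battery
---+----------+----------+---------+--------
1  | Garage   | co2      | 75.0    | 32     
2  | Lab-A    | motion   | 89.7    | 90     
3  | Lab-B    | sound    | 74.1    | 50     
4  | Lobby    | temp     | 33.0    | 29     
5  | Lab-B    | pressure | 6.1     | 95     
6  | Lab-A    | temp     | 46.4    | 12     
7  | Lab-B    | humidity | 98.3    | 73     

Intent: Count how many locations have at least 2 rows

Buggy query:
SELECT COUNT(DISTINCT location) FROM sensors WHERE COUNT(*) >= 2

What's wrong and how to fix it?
Bug: WHERE filters individual rows, not groups, so a group-level COUNT is invalid there

Fix: Group first with HAVING COUNT(*) >= 2, then COUNT the resulting groups

Corrected query:
SELECT COUNT(*) FROM (SELECT location FROM sensors GROUP BY location HAVING COUNT(*) >= 2)

Result:
COUNT(*)
--------
2       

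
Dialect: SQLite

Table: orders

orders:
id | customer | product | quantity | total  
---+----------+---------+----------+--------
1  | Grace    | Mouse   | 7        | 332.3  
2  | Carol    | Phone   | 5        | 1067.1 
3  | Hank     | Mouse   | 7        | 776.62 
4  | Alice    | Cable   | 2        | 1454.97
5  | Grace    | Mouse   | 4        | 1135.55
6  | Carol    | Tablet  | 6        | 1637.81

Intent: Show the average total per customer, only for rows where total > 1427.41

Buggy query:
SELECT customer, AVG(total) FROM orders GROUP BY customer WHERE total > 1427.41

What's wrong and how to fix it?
Bug: Row-level WHERE must come before GROUP BY in the clause order

Fix: Place WHERE between FROM and GROUP BY

Corrected query:
SELECT customer, AVG(total) FROM orders WHERE total > 1427.41 GROUP BY customer

Result:
customer | AVG(total)
---------+-----------
Alice    | 1454.97   
Carol    | 1637.81   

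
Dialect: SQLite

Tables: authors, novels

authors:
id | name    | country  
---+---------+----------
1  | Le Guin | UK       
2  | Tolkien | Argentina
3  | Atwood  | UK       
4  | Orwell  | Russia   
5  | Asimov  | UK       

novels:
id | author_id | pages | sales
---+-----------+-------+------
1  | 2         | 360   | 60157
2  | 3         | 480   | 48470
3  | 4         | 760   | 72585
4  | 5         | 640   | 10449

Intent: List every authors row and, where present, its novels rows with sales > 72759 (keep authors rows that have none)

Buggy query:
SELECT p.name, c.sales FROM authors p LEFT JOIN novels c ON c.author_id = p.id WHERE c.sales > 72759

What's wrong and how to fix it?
Bug: A WHERE condition on the right-hand table after LEFT JOIN drops unmatched parents

Fix: Put 'c.sales > 72759' in the JOIN's ON clause instead of WHERE

Corrected query:
SELECT p.name, c.sales FROM authors p LEFT JOIN novels c ON c.author_id = p.id AND c.sales > 72759

Result:
name    | sales
--------+------
Le Guin | NULL 
Tolkien | NULL 
Atwood  | NULL 
Orwell  | NULL 
Asimov  | NULL 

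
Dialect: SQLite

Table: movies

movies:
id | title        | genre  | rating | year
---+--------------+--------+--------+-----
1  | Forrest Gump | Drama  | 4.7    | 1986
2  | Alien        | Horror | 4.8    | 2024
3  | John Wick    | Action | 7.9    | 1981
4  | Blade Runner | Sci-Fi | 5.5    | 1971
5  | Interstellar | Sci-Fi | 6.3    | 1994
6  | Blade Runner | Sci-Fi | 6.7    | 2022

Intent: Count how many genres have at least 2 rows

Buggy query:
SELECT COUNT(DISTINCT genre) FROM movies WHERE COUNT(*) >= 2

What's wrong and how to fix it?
Bug: COUNT(*) cannot appear in WHERE; the per-group count doesn't exist yet

Fix: Use a subquery that GROUPs and filters with HAVING, then count its rows

Corrected query:
SELECT COUNT(*) FROM (SELECT genre FROM movies GROUP BY genre HAVING COUNT(*) >= 2)

Result:
COUNT(*)
--------
1       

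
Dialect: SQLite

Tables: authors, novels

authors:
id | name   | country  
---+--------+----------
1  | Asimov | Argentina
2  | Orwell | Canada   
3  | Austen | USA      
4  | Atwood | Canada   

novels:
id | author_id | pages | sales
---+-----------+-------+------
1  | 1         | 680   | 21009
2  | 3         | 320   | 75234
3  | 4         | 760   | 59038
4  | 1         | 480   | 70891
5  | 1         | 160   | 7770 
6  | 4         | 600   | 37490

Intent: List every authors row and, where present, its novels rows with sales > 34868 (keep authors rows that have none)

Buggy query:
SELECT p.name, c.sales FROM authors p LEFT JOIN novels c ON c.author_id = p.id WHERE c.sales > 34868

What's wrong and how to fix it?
Bug: A WHERE condition on the right-hand table after LEFT JOIN drops unmatched parents

Fix: Move the right-table condition into the ON clause so unmatched parents are kept

Corrected query:
SELECT p.name, c.sales FROM authors p LEFT JOIN novels c ON c.author_id = p.id AND c.sales > 34868

Result:
name   | sales
-------+------
Asimov | 70891
Orwell | NULL 
Austen | 75234
Atwood | 37490
Atwood | 59038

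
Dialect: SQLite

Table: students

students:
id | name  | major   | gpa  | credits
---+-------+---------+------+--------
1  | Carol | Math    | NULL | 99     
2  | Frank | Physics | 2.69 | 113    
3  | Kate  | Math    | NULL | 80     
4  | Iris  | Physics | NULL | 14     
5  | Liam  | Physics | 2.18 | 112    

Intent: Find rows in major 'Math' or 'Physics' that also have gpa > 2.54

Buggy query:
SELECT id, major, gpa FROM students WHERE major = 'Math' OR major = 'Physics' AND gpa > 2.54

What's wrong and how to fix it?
Bug: AND binds tighter than OR, so this parses as major = 'Math' OR (major = 'Physics' AND gpa > 2.54)

Fix: Group the OR with parentheses (or use IN), then AND the threshold

Corrected query:
SELECT id, major, gpa FROM students WHERE (major = 'Math' OR major = 'Physics') AND gpa > 2.54

Result:
id | major   | gpa 
---+---------+-----
2  | Physics | 2.69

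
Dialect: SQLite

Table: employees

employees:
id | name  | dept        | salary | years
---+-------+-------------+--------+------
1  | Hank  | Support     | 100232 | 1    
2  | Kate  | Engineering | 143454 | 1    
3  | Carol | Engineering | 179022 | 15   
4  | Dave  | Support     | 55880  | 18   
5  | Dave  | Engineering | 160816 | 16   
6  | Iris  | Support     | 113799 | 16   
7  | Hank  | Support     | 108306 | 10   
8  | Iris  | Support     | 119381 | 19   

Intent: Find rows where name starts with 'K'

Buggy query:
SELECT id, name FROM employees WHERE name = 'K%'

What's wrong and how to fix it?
Bug: '=' compares the literal string including the % character; pattern matching needs LIKE

Fix: Replace '=' with LIKE so 'K%' is treated as a pattern

Corrected query:
SELECT id, name FROM employees WHERE name LIKE 'K%'

Result:
id | name
---+-----
2  | Kate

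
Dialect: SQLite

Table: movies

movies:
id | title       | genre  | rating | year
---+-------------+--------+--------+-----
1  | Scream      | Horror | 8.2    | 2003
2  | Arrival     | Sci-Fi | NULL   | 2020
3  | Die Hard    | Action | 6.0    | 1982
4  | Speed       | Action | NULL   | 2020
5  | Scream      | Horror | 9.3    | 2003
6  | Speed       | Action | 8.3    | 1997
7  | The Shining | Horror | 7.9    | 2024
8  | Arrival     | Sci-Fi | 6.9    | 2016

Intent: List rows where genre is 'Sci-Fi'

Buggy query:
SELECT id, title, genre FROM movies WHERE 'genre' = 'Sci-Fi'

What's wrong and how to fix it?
Bug: 'genre' in single quotes is a string literal, not the column; the comparison is literal-vs-literal and never true

Fix: Reference the column as genre without single quotes

Corrected query:
SELECT id, title, genre FROM movies WHERE genre = 'Sci-Fi'

Result:
id | title   | genre 
---+---------+-------
2  | Arrival | Sci-Fi
8  | Arrival | Sci-Fi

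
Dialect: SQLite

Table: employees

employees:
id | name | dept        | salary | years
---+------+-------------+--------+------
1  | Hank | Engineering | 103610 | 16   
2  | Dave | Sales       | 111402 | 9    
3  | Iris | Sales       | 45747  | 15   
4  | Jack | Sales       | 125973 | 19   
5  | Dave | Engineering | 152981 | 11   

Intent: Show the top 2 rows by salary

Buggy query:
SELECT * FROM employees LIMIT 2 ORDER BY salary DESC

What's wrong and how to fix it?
Bug: ORDER BY cannot follow LIMIT; LIMIT is the final clause

Fix: Swap the clauses: ORDER BY first, then LIMIT

Corrected query:
SELECT * FROM employees ORDER BY salary DESC LIMIT 2

Result:
id | name | dept        | salary | years
---+------+-------------+--------+------
5  | Dave | Engineering | 152981 | 11   
4  | Jack | Sales       | 125973 | 19   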